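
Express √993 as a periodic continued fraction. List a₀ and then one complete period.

[31; 1, 1, 20, 1, 1, 62]

a₀ = ⌊√993⌋ = 31.
With m₀=0, d₀=1 and mₖ₊₁ = dₖaₖ − mₖ, dₖ₊₁ = (n − mₖ₊₁²)/dₖ, aₖ₊₁ = ⌊(a₀+mₖ₊₁)/dₖ₊₁⌋:
  k=1: m=31, d=32, a=1
  k=2: m=1, d=31, a=1
  k=3: m=30, d=3, a=20
  k=4: m=30, d=31, a=1
  k=5: m=1, d=32, a=1
  k=6: m=31, d=1, a=62
d=1 and a=2a₀=62 at k=6, so the next step gives (m, d) = (31, 32) again — its k=1 value — and the period has length 6.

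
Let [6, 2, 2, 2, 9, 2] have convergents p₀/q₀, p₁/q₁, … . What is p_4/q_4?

Using pₖ = aₖpₖ₋₁ + pₖ₋₂, qₖ = aₖqₖ₋₁ + qₖ₋₂ (with p₋₁=1, p₋₂=0, q₋₁=0, q₋₂=1):
  k=0: a=6, p=6, q=1
  k=1: a=2, p=13, q=2
  k=2: a=2, p=32, q=5
  k=3: a=2, p=77, q=12
  k=4: a=9, p=725, q=113

725/113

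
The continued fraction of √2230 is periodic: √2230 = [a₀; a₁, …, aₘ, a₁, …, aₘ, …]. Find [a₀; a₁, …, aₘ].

[47; 4, 2, 18, 2, 4, 94]

a₀ = ⌊√2230⌋ = 47.
With m₀=0, d₀=1 and mₖ₊₁ = dₖaₖ − mₖ, dₖ₊₁ = (n − mₖ₊₁²)/dₖ, aₖ₊₁ = ⌊(a₀+mₖ₊₁)/dₖ₊₁⌋:
  k=1: m=47, d=21, a=4
  k=2: m=37, d=41, a=2
  k=3: m=45, d=5, a=18
  k=4: m=45, d=41, a=2
  k=5: m=37, d=21, a=4
  k=6: m=47, d=1, a=94
d=1 and a=2a₀=94 at k=6, so the next step gives (m, d) = (47, 21) again — its k=1 value — and the period has length 6.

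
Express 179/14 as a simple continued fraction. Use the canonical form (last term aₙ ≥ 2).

179 = 12*14 + 11
14 = 1*11 + 3
11 = 3*3 + 2
3 = 1*2 + 1
2 = 2*1 + 0  (stop)
So 179/14 = [12; 1, 3, 1, 2].

[12; 1, 3, 1, 2]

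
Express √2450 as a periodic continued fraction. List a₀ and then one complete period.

[49; 2, 98]

a₀ = ⌊√2450⌋ = 49.
With m₀=0, d₀=1 and mₖ₊₁ = dₖaₖ − mₖ, dₖ₊₁ = (n − mₖ₊₁²)/dₖ, aₖ₊₁ = ⌊(a₀+mₖ₊₁)/dₖ₊₁⌋:
  k=1: m=49, d=49, a=2
  k=2: m=49, d=1, a=98
d=1 and a=2a₀=98 at k=2, so the next step gives (m, d) = (49, 49) again — its k=1 value — and the period has length 2.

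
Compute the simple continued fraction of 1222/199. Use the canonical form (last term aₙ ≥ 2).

[6; 7, 9, 3]

1222 = 6×199 + 28
199 = 7×28 + 3
28 = 9×3 + 1
3 = 3×1 + 0  (stop)
So 1222/199 = [6; 7, 9, 3].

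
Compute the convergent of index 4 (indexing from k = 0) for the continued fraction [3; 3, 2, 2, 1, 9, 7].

Using pₖ = aₖpₖ₋₁ + pₖ₋₂, qₖ = aₖqₖ₋₁ + qₖ₋₂ (with p₋₁=1, p₋₂=0, q₋₁=0, q₋₂=1):
  k=0: a=3, p=3, q=1
  k=1: a=3, p=10, q=3
  k=2: a=2, p=23, q=7
  k=3: a=2, p=56, q=17
  k=4: a=1, p=79, q=24

79/24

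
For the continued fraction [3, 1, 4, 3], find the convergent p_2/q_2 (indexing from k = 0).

19/5

Using pₖ = aₖpₖ₋₁ + pₖ₋₂, qₖ = aₖqₖ₋₁ + qₖ₋₂ (with p₋₁=1, p₋₂=0, q₋₁=0, q₋₂=1):
  k=0: a=3, p=3, q=1
  k=1: a=1, p=4, q=1
  k=2: a=4, p=19, q=5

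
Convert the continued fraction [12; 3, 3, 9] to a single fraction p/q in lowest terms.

1144/93

Fold from the inside: start with 9/1.
  3 + 1/9 = 28/9
  3 + 9/28 = 93/28
  12 + 28/93 = 1144/93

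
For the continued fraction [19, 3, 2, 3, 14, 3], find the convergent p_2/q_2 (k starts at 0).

135/7

Using pₖ = aₖpₖ₋₁ + pₖ₋₂, qₖ = aₖqₖ₋₁ + qₖ₋₂ (with p₋₁=1, p₋₂=0, q₋₁=0, q₋₂=1):
  k=0: a=19, p=19, q=1
  k=1: a=3, p=58, q=3
  k=2: a=2, p=135, q=7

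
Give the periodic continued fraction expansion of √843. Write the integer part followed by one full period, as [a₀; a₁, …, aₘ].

a₀ = ⌊√843⌋ = 29.
With m₀=0, d₀=1 and mₖ₊₁ = dₖaₖ − mₖ, dₖ₊₁ = (n − mₖ₊₁²)/dₖ, aₖ₊₁ = ⌊(a₀+mₖ₊₁)/dₖ₊₁⌋:
  k=1: m=29, d=2, a=29
  k=2: m=29, d=1, a=58
d=1 and a=2a₀=58 at k=2, so the next step gives (m, d) = (29, 2) again — its k=1 value — and the period has length 2.

[29; 29, 58]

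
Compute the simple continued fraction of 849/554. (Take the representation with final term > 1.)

[1; 1, 1, 7, 5, 7]

849 = 1·554 + 295
554 = 1·295 + 259
295 = 1·259 + 36
259 = 7·36 + 7
36 = 5·7 + 1
7 = 7·1 + 0  (stop)
So 849/554 = [1; 1, 1, 7, 5, 7].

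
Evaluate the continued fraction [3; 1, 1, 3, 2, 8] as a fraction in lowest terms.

Fold from the inside: start with 8/1.
  2 + 1/8 = 17/8
  3 + 8/17 = 59/17
  1 + 17/59 = 76/59
  1 + 59/76 = 135/76
  3 + 76/135 = 481/135

481/135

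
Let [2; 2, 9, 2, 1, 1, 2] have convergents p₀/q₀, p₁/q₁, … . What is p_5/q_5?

Using pₖ = aₖpₖ₋₁ + pₖ₋₂, qₖ = aₖqₖ₋₁ + qₖ₋₂ (with p₋₁=1, p₋₂=0, q₋₁=0, q₋₂=1):
  k=0: a=2, p=2, q=1
  k=1: a=2, p=5, q=2
  k=2: a=9, p=47, q=19
  k=3: a=2, p=99, q=40
  k=4: a=1, p=146, q=59
  k=5: a=1, p=245, q=99

245/99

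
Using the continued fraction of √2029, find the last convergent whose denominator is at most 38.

√2029 = [45; 22, 1, 1, 22, 90, …] (period length 5).
Convergents:
  p_0/q_0 = 45/1
  p_1/q_1 = 991/22
  p_2/q_2 = 1036/23
  p_3/q_3 = 2027/45
q_2 = 23 ≤ 38 < 45 = q_3, so the answer is 1036/23.

1036/23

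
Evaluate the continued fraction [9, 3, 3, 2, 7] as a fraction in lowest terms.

1591/171

Using pₖ = aₖpₖ₋₁ + pₖ₋₂ and qₖ = aₖqₖ₋₁ + qₖ₋₂:
  k=0: a=9, p=9, q=1
  k=1: a=3, p=28, q=3
  k=2: a=3, p=93, q=10
  k=3: a=2, p=214, q=23
  k=4: a=7, p=1591, q=171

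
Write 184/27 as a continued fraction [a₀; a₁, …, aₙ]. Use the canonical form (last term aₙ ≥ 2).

184 = 6*27 + 22
27 = 1*22 + 5
22 = 4*5 + 2
5 = 2*2 + 1
2 = 2*1 + 0  (stop)
So 184/27 = [6; 1, 4, 2, 2].

[6; 1, 4, 2, 2]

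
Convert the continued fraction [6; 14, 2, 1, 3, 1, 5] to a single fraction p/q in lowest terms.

7059/1163

Using pₖ = aₖpₖ₋₁ + pₖ₋₂ and qₖ = aₖqₖ₋₁ + qₖ₋₂:
  k=0: a=6, p=6, q=1
  k=1: a=14, p=85, q=14
  k=2: a=2, p=176, q=29
  k=3: a=1, p=261, q=43
  k=4: a=3, p=959, q=158
  k=5: a=1, p=1220, q=201
  k=6: a=5, p=7059, q=1163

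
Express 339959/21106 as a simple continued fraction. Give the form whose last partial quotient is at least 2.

[16; 9, 3, 16, 15, 3]

339959 = 16×21106 + 2263
21106 = 9×2263 + 739
2263 = 3×739 + 46
739 = 16×46 + 3
46 = 15×3 + 1
3 = 3×1 + 0  (stop)
So 339959/21106 = [16; 9, 3, 16, 15, 3].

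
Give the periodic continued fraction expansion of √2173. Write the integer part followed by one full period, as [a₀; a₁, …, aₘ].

a₀ = ⌊√2173⌋ = 46.
With m₀=0, d₀=1 and mₖ₊₁ = dₖaₖ − mₖ, dₖ₊₁ = (n − mₖ₊₁²)/dₖ, aₖ₊₁ = ⌊(a₀+mₖ₊₁)/dₖ₊₁⌋:
  k=1: m=46, d=57, a=1
  k=2: m=11, d=36, a=1
  k=3: m=25, d=43, a=1
  k=4: m=18, d=43, a=1
  k=5: m=25, d=36, a=1
  k=6: m=11, d=57, a=1
  k=7: m=46, d=1, a=92
d=1 and a=2a₀=92 at k=7, so the next step gives (m, d) = (46, 57) again — its k=1 value — and the period has length 7.

[46; 1, 1, 1, 1, 1, 1, 92]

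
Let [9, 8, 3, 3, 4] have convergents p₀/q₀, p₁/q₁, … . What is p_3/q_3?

757/83

Using pₖ = aₖpₖ₋₁ + pₖ₋₂, qₖ = aₖqₖ₋₁ + qₖ₋₂ (with p₋₁=1, p₋₂=0, q₋₁=0, q₋₂=1):
  k=0: a=9, p=9, q=1
  k=1: a=8, p=73, q=8
  k=2: a=3, p=228, q=25
  k=3: a=3, p=757, q=83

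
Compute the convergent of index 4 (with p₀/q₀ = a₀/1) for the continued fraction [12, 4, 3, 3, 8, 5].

4367/357

Using pₖ = aₖpₖ₋₁ + pₖ₋₂, qₖ = aₖqₖ₋₁ + qₖ₋₂ (with p₋₁=1, p₋₂=0, q₋₁=0, q₋₂=1):
  k=0: a=12, p=12, q=1
  k=1: a=4, p=49, q=4
  k=2: a=3, p=159, q=13
  k=3: a=3, p=526, q=43
  k=4: a=8, p=4367, q=357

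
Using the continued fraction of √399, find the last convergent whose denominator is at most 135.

799/40

√399 = [19; 1, 38, …] (period length 2).
Convergents:
  p_0/q_0 = 19/1
  p_1/q_1 = 20/1
  p_2/q_2 = 779/39
  p_3/q_3 = 799/40
  p_4/q_4 = 31141/1559
q_3 = 40 ≤ 135 < 1559 = q_4, so the answer is 799/40.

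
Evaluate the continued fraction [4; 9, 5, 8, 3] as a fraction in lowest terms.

4836/1177

Fold from the inside: start with 3/1.
  8 + 1/3 = 25/3
  5 + 3/25 = 128/25
  9 + 25/128 = 1177/128
  4 + 128/1177 = 4836/1177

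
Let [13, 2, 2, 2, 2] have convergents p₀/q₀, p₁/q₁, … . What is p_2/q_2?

Using pₖ = aₖpₖ₋₁ + pₖ₋₂, qₖ = aₖqₖ₋₁ + qₖ₋₂ (with p₋₁=1, p₋₂=0, q₋₁=0, q₋₂=1):
  k=0: a=13, p=13, q=1
  k=1: a=2, p=27, q=2
  k=2: a=2, p=67, q=5

67/5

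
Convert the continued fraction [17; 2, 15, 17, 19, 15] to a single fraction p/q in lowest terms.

2653344/151759

Using pₖ = aₖpₖ₋₁ + pₖ₋₂ and qₖ = aₖqₖ₋₁ + qₖ₋₂:
  k=0: a=17, p=17, q=1
  k=1: a=2, p=35, q=2
  k=2: a=15, p=542, q=31
  k=3: a=17, p=9249, q=529
  k=4: a=19, p=176273, q=10082
  k=5: a=15, p=2653344, q=151759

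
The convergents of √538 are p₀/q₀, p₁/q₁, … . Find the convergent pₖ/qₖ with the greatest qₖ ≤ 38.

835/36

√538 = [23; 5, 7, 1, 1, 7, 5, 46, …] (period length 7).
Convergents:
  p_0/q_0 = 23/1
  p_1/q_1 = 116/5
  p_2/q_2 = 835/36
  p_3/q_3 = 951/41
q_2 = 36 ≤ 38 < 41 = q_3, so the answer is 835/36.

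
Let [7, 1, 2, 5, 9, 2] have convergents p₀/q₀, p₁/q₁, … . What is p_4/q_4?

1130/147

Using pₖ = aₖpₖ₋₁ + pₖ₋₂, qₖ = aₖqₖ₋₁ + qₖ₋₂ (with p₋₁=1, p₋₂=0, q₋₁=0, q₋₂=1):
  k=0: a=7, p=7, q=1
  k=1: a=1, p=8, q=1
  k=2: a=2, p=23, q=3
  k=3: a=5, p=123, q=16
  k=4: a=9, p=1130, q=147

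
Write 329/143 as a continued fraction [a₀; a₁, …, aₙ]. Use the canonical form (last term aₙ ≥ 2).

[2; 3, 3, 14]

329 = 2×143 + 43
143 = 3×43 + 14
43 = 3×14 + 1
14 = 14×1 + 0  (stop)
So 329/143 = [2; 3, 3, 14].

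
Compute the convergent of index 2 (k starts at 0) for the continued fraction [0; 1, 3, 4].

Using pₖ = aₖpₖ₋₁ + pₖ₋₂, qₖ = aₖqₖ₋₁ + qₖ₋₂ (with p₋₁=1, p₋₂=0, q₋₁=0, q₋₂=1):
  k=0: a=0, p=0, q=1
  k=1: a=1, p=1, q=1
  k=2: a=3, p=3, q=4

3/4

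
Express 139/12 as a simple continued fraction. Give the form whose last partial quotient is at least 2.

[11; 1, 1, 2, 2]

139 = 11×12 + 7
12 = 1×7 + 5
7 = 1×5 + 2
5 = 2×2 + 1
2 = 2×1 + 0  (stop)
So 139/12 = [11; 1, 1, 2, 2].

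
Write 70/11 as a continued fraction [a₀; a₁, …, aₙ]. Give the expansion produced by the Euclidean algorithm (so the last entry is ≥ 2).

70 = 6·11 + 4
11 = 2·4 + 3
4 = 1·3 + 1
3 = 3·1 + 0  (stop)
So 70/11 = [6; 2, 1, 3].

[6; 2, 1, 3]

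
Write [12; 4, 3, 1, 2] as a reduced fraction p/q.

Fold from the inside: start with 2/1.
  1 + 1/2 = 3/2
  3 + 2/3 = 11/3
  4 + 3/11 = 47/11
  12 + 11/47 = 575/47

575/47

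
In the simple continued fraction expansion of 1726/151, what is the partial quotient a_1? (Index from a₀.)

1726 = 11·151 + 65   →  a_0 = 11
151 = 2·65 + 21   →  a_1 = 2

2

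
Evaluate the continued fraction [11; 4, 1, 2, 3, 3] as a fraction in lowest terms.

Fold from the inside: start with 3/1.
  3 + 1/3 = 10/3
  2 + 3/10 = 23/10
  1 + 10/23 = 33/23
  4 + 23/33 = 155/33
  11 + 33/155 = 1738/155

1738/155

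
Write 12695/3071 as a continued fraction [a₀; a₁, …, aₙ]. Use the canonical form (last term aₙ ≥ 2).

[4; 7, 2, 8, 2, 3, 3]

12695 = 4·3071 + 411
3071 = 7·411 + 194
411 = 2·194 + 23
194 = 8·23 + 10
23 = 2·10 + 3
10 = 3·3 + 1
3 = 3·1 + 0  (stop)
So 12695/3071 = [4; 7, 2, 8, 2, 3, 3].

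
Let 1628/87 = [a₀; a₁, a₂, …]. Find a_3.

2

1628 = 18·87 + 62   →  a_0 = 18
87 = 1·62 + 25   →  a_1 = 1
62 = 2·25 + 12   →  a_2 = 2
25 = 2·12 + 1   →  a_3 = 2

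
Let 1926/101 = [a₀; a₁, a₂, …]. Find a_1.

1926 = 19·101 + 7   →  a_0 = 19
101 = 14·7 + 3   →  a_1 = 14

14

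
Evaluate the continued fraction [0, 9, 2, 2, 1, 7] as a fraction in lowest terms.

Using pₖ = aₖpₖ₋₁ + pₖ₋₂ and qₖ = aₖqₖ₋₁ + qₖ₋₂:
  k=0: a=0, p=0, q=1
  k=1: a=9, p=1, q=9
  k=2: a=2, p=2, q=19
  k=3: a=2, p=5, q=47
  k=4: a=1, p=7, q=66
  k=5: a=7, p=54, q=509

54/509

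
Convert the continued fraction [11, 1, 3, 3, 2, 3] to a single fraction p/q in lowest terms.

1212/103

Fold from the inside: start with 3/1.
  2 + 1/3 = 7/3
  3 + 3/7 = 24/7
  3 + 7/24 = 79/24
  1 + 24/79 = 103/79
  11 + 79/103 = 1212/103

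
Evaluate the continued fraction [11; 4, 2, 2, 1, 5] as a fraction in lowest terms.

1987/177

Using pₖ = aₖpₖ₋₁ + pₖ₋₂ and qₖ = aₖqₖ₋₁ + qₖ₋₂:
  k=0: a=11, p=11, q=1
  k=1: a=4, p=45, q=4
  k=2: a=2, p=101, q=9
  k=3: a=2, p=247, q=22
  k=4: a=1, p=348, q=31
  k=5: a=5, p=1987, q=177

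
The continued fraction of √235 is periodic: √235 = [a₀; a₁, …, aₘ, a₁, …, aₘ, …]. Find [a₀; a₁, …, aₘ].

a₀ = ⌊√235⌋ = 15.
With m₀=0, d₀=1 and mₖ₊₁ = dₖaₖ − mₖ, dₖ₊₁ = (n − mₖ₊₁²)/dₖ, aₖ₊₁ = ⌊(a₀+mₖ₊₁)/dₖ₊₁⌋:
  k=1: m=15, d=10, a=3
  k=2: m=15, d=1, a=30
d=1 and a=2a₀=30 at k=2, so the next step gives (m, d) = (15, 10) again — its k=1 value — and the period has length 2.

[15; 3, 30]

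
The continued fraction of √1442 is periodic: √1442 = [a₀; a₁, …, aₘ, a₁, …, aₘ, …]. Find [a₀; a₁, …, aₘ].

[37; 1, 36, 1, 74]

a₀ = ⌊√1442⌋ = 37.
With m₀=0, d₀=1 and mₖ₊₁ = dₖaₖ − mₖ, dₖ₊₁ = (n − mₖ₊₁²)/dₖ, aₖ₊₁ = ⌊(a₀+mₖ₊₁)/dₖ₊₁⌋:
  k=1: m=37, d=73, a=1
  k=2: m=36, d=2, a=36
  k=3: m=36, d=73, a=1
  k=4: m=37, d=1, a=74
d=1 and a=2a₀=74 at k=4, so the next step gives (m, d) = (37, 73) again — its k=1 value — and the period has length 4.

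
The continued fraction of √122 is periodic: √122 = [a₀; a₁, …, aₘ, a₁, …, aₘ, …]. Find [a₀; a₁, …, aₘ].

[11; 22]

a₀ = ⌊√122⌋ = 11.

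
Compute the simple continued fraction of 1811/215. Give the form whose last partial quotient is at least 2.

1811 = 8*215 + 91
215 = 2*91 + 33
91 = 2*33 + 25
33 = 1*25 + 8
25 = 3*8 + 1
8 = 8*1 + 0  (stop)
So 1811/215 = [8; 2, 2, 1, 3, 8].

[8; 2, 2, 1, 3, 8]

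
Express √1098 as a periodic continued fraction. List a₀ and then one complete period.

[33; 7, 2, 1, 6, 1, 2, 7, 66]

a₀ = ⌊√1098⌋ = 33.
With m₀=0, d₀=1 and mₖ₊₁ = dₖaₖ − mₖ, dₖ₊₁ = (n − mₖ₊₁²)/dₖ, aₖ₊₁ = ⌊(a₀+mₖ₊₁)/dₖ₊₁⌋:
  k=1: m=33, d=9, a=7
  k=2: m=30, d=22, a=2
  k=3: m=14, d=41, a=1
  k=4: m=27, d=9, a=6
  k=5: m=27, d=41, a=1
  k=6: m=14, d=22, a=2
  k=7: m=30, d=9, a=7
  k=8: m=33, d=1, a=66
d=1 and a=2a₀=66 at k=8, so the next step gives (m, d) = (33, 9) again — its k=1 value — and the period has length 8.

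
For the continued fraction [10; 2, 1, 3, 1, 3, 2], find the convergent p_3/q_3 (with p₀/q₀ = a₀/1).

Using pₖ = aₖpₖ₋₁ + pₖ₋₂, qₖ = aₖqₖ₋₁ + qₖ₋₂ (with p₋₁=1, p₋₂=0, q₋₁=0, q₋₂=1):
  k=0: a=10, p=10, q=1
  k=1: a=2, p=21, q=2
  k=2: a=1, p=31, q=3
  k=3: a=3, p=114, q=11

114/11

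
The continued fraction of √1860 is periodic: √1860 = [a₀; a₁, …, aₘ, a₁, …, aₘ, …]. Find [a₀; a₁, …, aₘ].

a₀ = ⌊√1860⌋ = 43.
With m₀=0, d₀=1 and mₖ₊₁ = dₖaₖ − mₖ, dₖ₊₁ = (n − mₖ₊₁²)/dₖ, aₖ₊₁ = ⌊(a₀+mₖ₊₁)/dₖ₊₁⌋:
  k=1: m=43, d=11, a=7
  k=2: m=34, d=64, a=1
  k=3: m=30, d=15, a=4
  k=4: m=30, d=64, a=1
  k=5: m=34, d=11, a=7
  k=6: m=43, d=1, a=86
d=1 and a=2a₀=86 at k=6, so the next step gives (m, d) = (43, 11) again — its k=1 value — and the period has length 6.

[43; 7, 1, 4, 1, 7, 86]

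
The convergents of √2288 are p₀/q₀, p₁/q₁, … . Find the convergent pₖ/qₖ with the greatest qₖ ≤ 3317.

√2288 = [47; 1, 4, 1, 94, …] (period length 4).
Convergents:
  p_0/q_0 = 47/1
  p_1/q_1 = 48/1
  p_2/q_2 = 239/5
  p_3/q_3 = 287/6
  p_4/q_4 = 27217/569
  p_5/q_5 = 27504/575
  p_6/q_6 = 137233/2869
  p_7/q_7 = 164737/3444
q_6 = 2869 ≤ 3317 < 3444 = q_7, so the answer is 137233/2869.

137233/2869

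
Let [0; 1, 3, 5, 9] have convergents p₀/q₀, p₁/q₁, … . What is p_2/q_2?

3/4

Using pₖ = aₖpₖ₋₁ + pₖ₋₂, qₖ = aₖqₖ₋₁ + qₖ₋₂ (with p₋₁=1, p₋₂=0, q₋₁=0, q₋₂=1):
  k=0: a=0, p=0, q=1
  k=1: a=1, p=1, q=1
  k=2: a=3, p=3, q=4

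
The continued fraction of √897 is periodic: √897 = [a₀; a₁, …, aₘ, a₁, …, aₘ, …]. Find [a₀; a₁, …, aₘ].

[29; 1, 18, 1, 58]

a₀ = ⌊√897⌋ = 29.
With m₀=0, d₀=1 and mₖ₊₁ = dₖaₖ − mₖ, dₖ₊₁ = (n − mₖ₊₁²)/dₖ, aₖ₊₁ = ⌊(a₀+mₖ₊₁)/dₖ₊₁⌋:
  k=1: m=29, d=56, a=1
  k=2: m=27, d=3, a=18
  k=3: m=27, d=56, a=1
  k=4: m=29, d=1, a=58
d=1 and a=2a₀=58 at k=4, so the next step gives (m, d) = (29, 56) again — its k=1 value — and the period has length 4.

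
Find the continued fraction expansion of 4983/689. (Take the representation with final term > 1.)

[7; 4, 3, 3, 1, 3, 3]

4983 = 7×689 + 160
689 = 4×160 + 49
160 = 3×49 + 13
49 = 3×13 + 10
13 = 1×10 + 3
10 = 3×3 + 1
3 = 3×1 + 0  (stop)
So 4983/689 = [7; 4, 3, 3, 1, 3, 3].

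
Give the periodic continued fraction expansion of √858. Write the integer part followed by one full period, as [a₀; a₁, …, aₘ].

a₀ = ⌊√858⌋ = 29.
With m₀=0, d₀=1 and mₖ₊₁ = dₖaₖ − mₖ, dₖ₊₁ = (n − mₖ₊₁²)/dₖ, aₖ₊₁ = ⌊(a₀+mₖ₊₁)/dₖ₊₁⌋:
  k=1: m=29, d=17, a=3
  k=2: m=22, d=22, a=2
  k=3: m=22, d=17, a=3
  k=4: m=29, d=1, a=58
d=1 and a=2a₀=58 at k=4, so the next step gives (m, d) = (29, 17) again — its k=1 value — and the period has length 4.

[29; 3, 2, 3, 58]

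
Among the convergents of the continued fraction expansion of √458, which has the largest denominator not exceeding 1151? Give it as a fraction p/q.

22899/1070

√458 = [21; 2, 2, 42, …] (period length 3).
Convergents:
  p_0/q_0 = 21/1
  p_1/q_1 = 43/2
  p_2/q_2 = 107/5
  p_3/q_3 = 4537/212
  p_4/q_4 = 9181/429
  p_5/q_5 = 22899/1070
  p_6/q_6 = 970939/45369
q_5 = 1070 ≤ 1151 < 45369 = q_6, so the answer is 22899/1070.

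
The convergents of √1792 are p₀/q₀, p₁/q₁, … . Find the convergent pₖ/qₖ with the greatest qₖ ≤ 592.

√1792 = [42; 3, 84, …] (period length 2).
Convergents:
  p_0/q_0 = 42/1
  p_1/q_1 = 127/3
  p_2/q_2 = 10710/253
  p_3/q_3 = 32257/762
q_2 = 253 ≤ 592 < 762 = q_3, so the answer is 10710/253.

10710/253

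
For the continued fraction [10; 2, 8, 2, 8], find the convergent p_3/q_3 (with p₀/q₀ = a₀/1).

377/36

Using pₖ = aₖpₖ₋₁ + pₖ₋₂, qₖ = aₖqₖ₋₁ + qₖ₋₂ (with p₋₁=1, p₋₂=0, q₋₁=0, q₋₂=1):
  k=0: a=10, p=10, q=1
  k=1: a=2, p=21, q=2
  k=2: a=8, p=178, q=17
  k=3: a=2, p=377, q=36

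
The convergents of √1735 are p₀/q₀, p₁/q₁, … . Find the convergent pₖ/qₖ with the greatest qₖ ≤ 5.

125/3

√1735 = [41; 1, 1, 1, 7, 1, 1, 1, 82, …] (period length 8).
Convergents:
  p_0/q_0 = 41/1
  p_1/q_1 = 42/1
  p_2/q_2 = 83/2
  p_3/q_3 = 125/3
  p_4/q_4 = 958/23
q_3 = 3 ≤ 5 < 23 = q_4, so the answer is 125/3.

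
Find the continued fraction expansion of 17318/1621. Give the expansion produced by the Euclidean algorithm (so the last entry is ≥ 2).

[10; 1, 2, 6, 3, 1, 9, 2]

17318 = 10*1621 + 1108
1621 = 1*1108 + 513
1108 = 2*513 + 82
513 = 6*82 + 21
82 = 3*21 + 19
21 = 1*19 + 2
19 = 9*2 + 1
2 = 2*1 + 0  (stop)
So 17318/1621 = [10; 1, 2, 6, 3, 1, 9, 2].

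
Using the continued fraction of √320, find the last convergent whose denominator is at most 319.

√320 = [17; 1, 7, 1, 34, …] (period length 4).
Convergents:
  p_0/q_0 = 17/1
  p_1/q_1 = 18/1
  p_2/q_2 = 143/8
  p_3/q_3 = 161/9
  p_4/q_4 = 5617/314
  p_5/q_5 = 5778/323
q_4 = 314 ≤ 319 < 323 = q_5, so the answer is 5617/314.

5617/314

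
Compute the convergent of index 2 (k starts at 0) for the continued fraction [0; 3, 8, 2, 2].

8/25

Using pₖ = aₖpₖ₋₁ + pₖ₋₂, qₖ = aₖqₖ₋₁ + qₖ₋₂ (with p₋₁=1, p₋₂=0, q₋₁=0, q₋₂=1):
  k=0: a=0, p=0, q=1
  k=1: a=3, p=1, q=3
  k=2: a=8, p=8, q=25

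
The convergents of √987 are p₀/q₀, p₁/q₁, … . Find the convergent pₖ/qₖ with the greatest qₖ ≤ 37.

√987 = [31; 2, 2, 2, 62, …] (period length 4).
Convergents:
  p_0/q_0 = 31/1
  p_1/q_1 = 63/2
  p_2/q_2 = 157/5
  p_3/q_3 = 377/12
  p_4/q_4 = 23531/749
q_3 = 12 ≤ 37 < 749 = q_4, so the answer is 377/12.

377/12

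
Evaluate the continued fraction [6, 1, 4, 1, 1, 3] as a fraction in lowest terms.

266/39

Fold from the inside: start with 3/1.
  1 + 1/3 = 4/3
  1 + 3/4 = 7/4
  4 + 4/7 = 32/7
  1 + 7/32 = 39/32
  6 + 32/39 = 266/39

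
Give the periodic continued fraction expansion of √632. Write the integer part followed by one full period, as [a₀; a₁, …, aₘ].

a₀ = ⌊√632⌋ = 25.
With m₀=0, d₀=1 and mₖ₊₁ = dₖaₖ − mₖ, dₖ₊₁ = (n − mₖ₊₁²)/dₖ, aₖ₊₁ = ⌊(a₀+mₖ₊₁)/dₖ₊₁⌋:
  k=1: m=25, d=7, a=7
  k=2: m=24, d=8, a=6
  k=3: m=24, d=7, a=7
  k=4: m=25, d=1, a=50
d=1 and a=2a₀=50 at k=4, so the next step gives (m, d) = (25, 7) again — its k=1 value — and the period has length 4.

[25; 7, 6, 7, 50]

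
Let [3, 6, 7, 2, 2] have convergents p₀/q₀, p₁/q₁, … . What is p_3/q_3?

Using pₖ = aₖpₖ₋₁ + pₖ₋₂, qₖ = aₖqₖ₋₁ + qₖ₋₂ (with p₋₁=1, p₋₂=0, q₋₁=0, q₋₂=1):
  k=0: a=3, p=3, q=1
  k=1: a=6, p=19, q=6
  k=2: a=7, p=136, q=43
  k=3: a=2, p=291, q=92

291/92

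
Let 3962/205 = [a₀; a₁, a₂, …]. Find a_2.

16

3962 = 19·205 + 67   →  a_0 = 19
205 = 3·67 + 4   →  a_1 = 3
67 = 16·4 + 3   →  a_2 = 16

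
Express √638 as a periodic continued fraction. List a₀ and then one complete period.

[25; 3, 1, 6, 2, 6, 1, 3, 50]

a₀ = ⌊√638⌋ = 25.
With m₀=0, d₀=1 and mₖ₊₁ = dₖaₖ − mₖ, dₖ₊₁ = (n − mₖ₊₁²)/dₖ, aₖ₊₁ = ⌊(a₀+mₖ₊₁)/dₖ₊₁⌋:
  k=1: m=25, d=13, a=3
  k=2: m=14, d=34, a=1
  k=3: m=20, d=7, a=6
  k=4: m=22, d=22, a=2
  k=5: m=22, d=7, a=6
  k=6: m=20, d=34, a=1
  k=7: m=14, d=13, a=3
  k=8: m=25, d=1, a=50
d=1 and a=2a₀=50 at k=8, so the next step gives (m, d) = (25, 13) again — its k=1 value — and the period has length 8.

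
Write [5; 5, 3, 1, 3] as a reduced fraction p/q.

410/79

Fold from the inside: start with 3/1.
  1 + 1/3 = 4/3
  3 + 3/4 = 15/4
  5 + 4/15 = 79/15
  5 + 15/79 = 410/79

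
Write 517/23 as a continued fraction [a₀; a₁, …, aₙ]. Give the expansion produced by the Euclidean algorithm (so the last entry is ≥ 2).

517 = 22*23 + 11
23 = 2*11 + 1
11 = 11*1 + 0  (stop)
So 517/23 = [22; 2, 11].

[22; 2, 11]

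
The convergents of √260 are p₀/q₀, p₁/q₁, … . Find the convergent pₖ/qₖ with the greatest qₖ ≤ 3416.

√260 = [16; 8, 32, …] (period length 2).
Convergents:
  p_0/q_0 = 16/1
  p_1/q_1 = 129/8
  p_2/q_2 = 4144/257
  p_3/q_3 = 33281/2064
  p_4/q_4 = 1069136/66305
q_3 = 2064 ≤ 3416 < 66305 = q_4, so the answer is 33281/2064.

33281/2064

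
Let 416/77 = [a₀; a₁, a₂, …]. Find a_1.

2

416 = 5·77 + 31   →  a_0 = 5
77 = 2·31 + 15   →  a_1 = 2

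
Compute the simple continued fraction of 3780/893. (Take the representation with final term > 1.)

3780 = 4×893 + 208
893 = 4×208 + 61
208 = 3×61 + 25
61 = 2×25 + 11
25 = 2×11 + 3
11 = 3×3 + 2
3 = 1×2 + 1
2 = 2×1 + 0  (stop)
So 3780/893 = [4; 4, 3, 2, 2, 3, 1, 2].

[4; 4, 3, 2, 2, 3, 1, 2]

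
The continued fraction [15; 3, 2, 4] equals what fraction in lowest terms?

474/31

Using pₖ = aₖpₖ₋₁ + pₖ₋₂ and qₖ = aₖqₖ₋₁ + qₖ₋₂:
  k=0: a=15, p=15, q=1
  k=1: a=3, p=46, q=3
  k=2: a=2, p=107, q=7
  k=3: a=4, p=474, q=31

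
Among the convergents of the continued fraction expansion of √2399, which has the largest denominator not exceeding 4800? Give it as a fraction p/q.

√2399 = [48; 1, 47, 1, 96, …] (period length 4).
Convergents:
  p_0/q_0 = 48/1
  p_1/q_1 = 49/1
  p_2/q_2 = 2351/48
  p_3/q_3 = 2400/49
  p_4/q_4 = 232751/4752
  p_5/q_5 = 235151/4801
q_4 = 4752 ≤ 4800 < 4801 = q_5, so the answer is 232751/4752.

232751/4752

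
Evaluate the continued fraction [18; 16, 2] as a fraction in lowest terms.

596/33

Using pₖ = aₖpₖ₋₁ + pₖ₋₂ and qₖ = aₖqₖ₋₁ + qₖ₋₂:
  k=0: a=18, p=18, q=1
  k=1: a=16, p=289, q=16
  k=2: a=2, p=596, q=33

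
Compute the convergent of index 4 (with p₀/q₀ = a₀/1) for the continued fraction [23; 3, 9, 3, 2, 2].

Using pₖ = aₖpₖ₋₁ + pₖ₋₂, qₖ = aₖqₖ₋₁ + qₖ₋₂ (with p₋₁=1, p₋₂=0, q₋₁=0, q₋₂=1):
  k=0: a=23, p=23, q=1
  k=1: a=3, p=70, q=3
  k=2: a=9, p=653, q=28
  k=3: a=3, p=2029, q=87
  k=4: a=2, p=4711, q=202

4711/202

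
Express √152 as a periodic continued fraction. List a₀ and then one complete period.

[12; 3, 24]

a₀ = ⌊√152⌋ = 12.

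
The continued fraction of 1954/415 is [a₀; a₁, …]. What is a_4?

1954 = 4·415 + 294   →  a_0 = 4
415 = 1·294 + 121   →  a_1 = 1
294 = 2·121 + 52   →  a_2 = 2
121 = 2·52 + 17   →  a_3 = 2
52 = 3·17 + 1   →  a_4 = 3

3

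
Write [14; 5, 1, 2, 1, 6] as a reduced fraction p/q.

Using pₖ = aₖpₖ₋₁ + pₖ₋₂ and qₖ = aₖqₖ₋₁ + qₖ₋₂:
  k=0: a=14, p=14, q=1
  k=1: a=5, p=71, q=5
  k=2: a=1, p=85, q=6
  k=3: a=2, p=241, q=17
  k=4: a=1, p=326, q=23
  k=5: a=6, p=2197, q=155

2197/155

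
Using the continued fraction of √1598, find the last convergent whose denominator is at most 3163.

126281/3159

√1598 = [39; 1, 38, 1, 78, …] (period length 4).
Convergents:
  p_0/q_0 = 39/1
  p_1/q_1 = 40/1
  p_2/q_2 = 1559/39
  p_3/q_3 = 1599/40
  p_4/q_4 = 126281/3159
  p_5/q_5 = 127880/3199
q_4 = 3159 ≤ 3163 < 3199 = q_5, so the answer is 126281/3159.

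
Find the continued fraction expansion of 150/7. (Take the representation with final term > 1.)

[21; 2, 3]

150 = 21*7 + 3
7 = 2*3 + 1
3 = 3*1 + 0  (stop)
So 150/7 = [21; 2, 3].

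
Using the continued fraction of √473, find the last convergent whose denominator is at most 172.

√473 = [21; 1, 2, 1, 42, …] (period length 4).
Convergents:
  p_0/q_0 = 21/1
  p_1/q_1 = 22/1
  p_2/q_2 = 65/3
  p_3/q_3 = 87/4
  p_4/q_4 = 3719/171
  p_5/q_5 = 3806/175
q_4 = 171 ≤ 172 < 175 = q_5, so the answer is 3719/171.

3719/171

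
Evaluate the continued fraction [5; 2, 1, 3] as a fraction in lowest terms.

Using pₖ = aₖpₖ₋₁ + pₖ₋₂ and qₖ = aₖqₖ₋₁ + qₖ₋₂:
  k=0: a=5, p=5, q=1
  k=1: a=2, p=11, q=2
  k=2: a=1, p=16, q=3
  k=3: a=3, p=59, q=11

59/11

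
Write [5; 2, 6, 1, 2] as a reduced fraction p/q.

235/43

Using pₖ = aₖpₖ₋₁ + pₖ₋₂ and qₖ = aₖqₖ₋₁ + qₖ₋₂:
  k=0: a=5, p=5, q=1
  k=1: a=2, p=11, q=2
  k=2: a=6, p=71, q=13
  k=3: a=1, p=82, q=15
  k=4: a=2, p=235, q=43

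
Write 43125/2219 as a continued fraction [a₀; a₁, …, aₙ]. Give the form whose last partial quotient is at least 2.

[19; 2, 3, 3, 5, 18]

43125 = 19·2219 + 964
2219 = 2·964 + 291
964 = 3·291 + 91
291 = 3·91 + 18
91 = 5·18 + 1
18 = 18·1 + 0  (stop)
So 43125/2219 = [19; 2, 3, 3, 5, 18].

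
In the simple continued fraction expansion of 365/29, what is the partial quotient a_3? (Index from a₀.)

365 = 12·29 + 17   →  a_0 = 12
29 = 1·17 + 12   →  a_1 = 1
17 = 1·12 + 5   →  a_2 = 1
12 = 2·5 + 2   →  a_3 = 2

2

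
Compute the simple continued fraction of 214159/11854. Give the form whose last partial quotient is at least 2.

[18; 15, 16, 16, 3]

214159 = 18*11854 + 787
11854 = 15*787 + 49
787 = 16*49 + 3
49 = 16*3 + 1
3 = 3*1 + 0  (stop)
So 214159/11854 = [18; 15, 16, 16, 3].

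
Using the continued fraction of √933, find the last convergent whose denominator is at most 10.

61/2

√933 = [30; 1, 1, 5, 20, 5, 1, 1, 60, …] (period length 8).
Convergents:
  p_0/q_0 = 30/1
  p_1/q_1 = 31/1
  p_2/q_2 = 61/2
  p_3/q_3 = 336/11
q_2 = 2 ≤ 10 < 11 = q_3, so the answer is 61/2.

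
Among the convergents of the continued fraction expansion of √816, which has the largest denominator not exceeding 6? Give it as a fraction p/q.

√816 = [28; 1, 1, 3, 3, 3, 1, 1, 56, …] (period length 8).
Convergents:
  p_0/q_0 = 28/1
  p_1/q_1 = 29/1
  p_2/q_2 = 57/2
  p_3/q_3 = 200/7
q_2 = 2 ≤ 6 < 7 = q_3, so the answer is 57/2.

57/2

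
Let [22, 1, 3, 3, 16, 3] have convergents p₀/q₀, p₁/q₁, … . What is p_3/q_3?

296/13

Using pₖ = aₖpₖ₋₁ + pₖ₋₂, qₖ = aₖqₖ₋₁ + qₖ₋₂ (with p₋₁=1, p₋₂=0, q₋₁=0, q₋₂=1):
  k=0: a=22, p=22, q=1
  k=1: a=1, p=23, q=1
  k=2: a=3, p=91, q=4
  k=3: a=3, p=296, q=13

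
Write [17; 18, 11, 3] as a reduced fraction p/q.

10489/615

Fold from the inside: start with 3/1.
  11 + 1/3 = 34/3
  18 + 3/34 = 615/34
  17 + 34/615 = 10489/615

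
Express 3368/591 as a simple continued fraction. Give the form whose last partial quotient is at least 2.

[5; 1, 2, 3, 8, 7]

3368 = 5×591 + 413
591 = 1×413 + 178
413 = 2×178 + 57
178 = 3×57 + 7
57 = 8×7 + 1
7 = 7×1 + 0  (stop)
So 3368/591 = [5; 1, 2, 3, 8, 7].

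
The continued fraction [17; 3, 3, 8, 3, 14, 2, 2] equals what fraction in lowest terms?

Fold from the inside: start with 2/1.
  2 + 1/2 = 5/2
  14 + 2/5 = 72/5
  3 + 5/72 = 221/72
  8 + 72/221 = 1840/221
  3 + 221/1840 = 5741/1840
  3 + 1840/5741 = 19063/5741
  17 + 5741/19063 = 329812/19063

329812/19063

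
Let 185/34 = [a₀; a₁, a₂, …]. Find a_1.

185 = 5·34 + 15   →  a_0 = 5
34 = 2·15 + 4   →  a_1 = 2

2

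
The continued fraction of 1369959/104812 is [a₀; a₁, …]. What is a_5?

1369959 = 13·104812 + 7403   →  a_0 = 13
104812 = 14·7403 + 1170   →  a_1 = 14
7403 = 6·1170 + 383   →  a_2 = 6
1170 = 3·383 + 21   →  a_3 = 3
383 = 18·21 + 5   →  a_4 = 18
21 = 4·5 + 1   →  a_5 = 4

4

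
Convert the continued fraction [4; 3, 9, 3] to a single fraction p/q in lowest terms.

Fold from the inside: start with 3/1.
  9 + 1/3 = 28/3
  3 + 3/28 = 87/28
  4 + 28/87 = 376/87

376/87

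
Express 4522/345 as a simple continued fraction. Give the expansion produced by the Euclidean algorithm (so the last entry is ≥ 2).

4522 = 13*345 + 37
345 = 9*37 + 12
37 = 3*12 + 1
12 = 12*1 + 0  (stop)
So 4522/345 = [13; 9, 3, 12].

[13; 9, 3, 12]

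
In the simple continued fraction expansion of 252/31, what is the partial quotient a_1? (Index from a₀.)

7

252 = 8·31 + 4   →  a_0 = 8
31 = 7·4 + 3   →  a_1 = 7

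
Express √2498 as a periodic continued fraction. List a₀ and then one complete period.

[49; 1, 48, 1, 98]

a₀ = ⌊√2498⌋ = 49.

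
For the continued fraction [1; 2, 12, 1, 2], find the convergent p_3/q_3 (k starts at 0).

Using pₖ = aₖpₖ₋₁ + pₖ₋₂, qₖ = aₖqₖ₋₁ + qₖ₋₂ (with p₋₁=1, p₋₂=0, q₋₁=0, q₋₂=1):
  k=0: a=1, p=1, q=1
  k=1: a=2, p=3, q=2
  k=2: a=12, p=37, q=25
  k=3: a=1, p=40, q=27

40/27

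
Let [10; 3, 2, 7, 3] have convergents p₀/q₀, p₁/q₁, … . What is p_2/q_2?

72/7

Using pₖ = aₖpₖ₋₁ + pₖ₋₂, qₖ = aₖqₖ₋₁ + qₖ₋₂ (with p₋₁=1, p₋₂=0, q₋₁=0, q₋₂=1):
  k=0: a=10, p=10, q=1
  k=1: a=3, p=31, q=3
  k=2: a=2, p=72, q=7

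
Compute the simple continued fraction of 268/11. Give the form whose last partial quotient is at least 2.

[24; 2, 1, 3]

268 = 24·11 + 4
11 = 2·4 + 3
4 = 1·3 + 1
3 = 3·1 + 0  (stop)
So 268/11 = [24; 2, 1, 3].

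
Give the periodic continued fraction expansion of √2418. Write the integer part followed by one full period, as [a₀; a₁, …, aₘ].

[49; 5, 1, 3, 2, 3, 1, 5, 98]

a₀ = ⌊√2418⌋ = 49.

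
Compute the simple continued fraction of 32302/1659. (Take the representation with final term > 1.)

[19; 2, 8, 19, 2, 2]

32302 = 19×1659 + 781
1659 = 2×781 + 97
781 = 8×97 + 5
97 = 19×5 + 2
5 = 2×2 + 1
2 = 2×1 + 0  (stop)
So 32302/1659 = [19; 2, 8, 19, 2, 2].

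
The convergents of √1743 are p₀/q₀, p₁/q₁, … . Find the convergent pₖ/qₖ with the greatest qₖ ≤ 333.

√1743 = [41; 1, 2, 1, 82, …] (period length 4).
Convergents:
  p_0/q_0 = 41/1
  p_1/q_1 = 42/1
  p_2/q_2 = 125/3
  p_3/q_3 = 167/4
  p_4/q_4 = 13819/331
  p_5/q_5 = 13986/335
q_4 = 331 ≤ 333 < 335 = q_5, so the answer is 13819/331.

13819/331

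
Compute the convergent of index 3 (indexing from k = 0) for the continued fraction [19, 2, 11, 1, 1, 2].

Using pₖ = aₖpₖ₋₁ + pₖ₋₂, qₖ = aₖqₖ₋₁ + qₖ₋₂ (with p₋₁=1, p₋₂=0, q₋₁=0, q₋₂=1):
  k=0: a=19, p=19, q=1
  k=1: a=2, p=39, q=2
  k=2: a=11, p=448, q=23
  k=3: a=1, p=487, q=25

487/25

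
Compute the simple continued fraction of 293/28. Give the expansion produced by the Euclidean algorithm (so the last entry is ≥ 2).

[10; 2, 6, 2]

293 = 10·28 + 13
28 = 2·13 + 2
13 = 6·2 + 1
2 = 2·1 + 0  (stop)
So 293/28 = [10; 2, 6, 2].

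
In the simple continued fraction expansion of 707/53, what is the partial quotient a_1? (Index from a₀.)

707 = 13·53 + 18   →  a_0 = 13
53 = 2·18 + 17   →  a_1 = 2

2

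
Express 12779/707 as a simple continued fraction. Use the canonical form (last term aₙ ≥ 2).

[18; 13, 2, 1, 17]

12779 = 18·707 + 53
707 = 13·53 + 18
53 = 2·18 + 17
18 = 1·17 + 1
17 = 17·1 + 0  (stop)
So 12779/707 = [18; 13, 2, 1, 17].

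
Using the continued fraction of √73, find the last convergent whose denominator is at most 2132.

√73 = [8; 1, 1, 5, 5, 1, 1, 16, …] (period length 7).
Convergents:
  p_0/q_0 = 8/1
  p_1/q_1 = 9/1
  p_2/q_2 = 17/2
  p_3/q_3 = 94/11
  p_4/q_4 = 487/57
  p_5/q_5 = 581/68
  p_6/q_6 = 1068/125
  p_7/q_7 = 17669/2068
  p_8/q_8 = 18737/2193
q_7 = 2068 ≤ 2132 < 2193 = q_8, so the answer is 17669/2068.

17669/2068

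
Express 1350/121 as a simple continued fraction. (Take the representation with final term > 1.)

1350 = 11*121 + 19
121 = 6*19 + 7
19 = 2*7 + 5
7 = 1*5 + 2
5 = 2*2 + 1
2 = 2*1 + 0  (stop)
So 1350/121 = [11; 6, 2, 1, 2, 2].

[11; 6, 2, 1, 2, 2]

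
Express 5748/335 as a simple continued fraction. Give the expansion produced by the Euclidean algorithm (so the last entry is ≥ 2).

5748 = 17×335 + 53
335 = 6×53 + 17
53 = 3×17 + 2
17 = 8×2 + 1
2 = 2×1 + 0  (stop)
So 5748/335 = [17; 6, 3, 8, 2].

[17; 6, 3, 8, 2]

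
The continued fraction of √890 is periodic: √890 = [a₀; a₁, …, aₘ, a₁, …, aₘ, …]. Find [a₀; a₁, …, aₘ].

a₀ = ⌊√890⌋ = 29.
With m₀=0, d₀=1 and mₖ₊₁ = dₖaₖ − mₖ, dₖ₊₁ = (n − mₖ₊₁²)/dₖ, aₖ₊₁ = ⌊(a₀+mₖ₊₁)/dₖ₊₁⌋:
  k=1: m=29, d=49, a=1
  k=2: m=20, d=10, a=4
  k=3: m=20, d=49, a=1
  k=4: m=29, d=1, a=58
d=1 and a=2a₀=58 at k=4, so the next step gives (m, d) = (29, 49) again — its k=1 value — and the period has length 4.

[29; 1, 4, 1, 58]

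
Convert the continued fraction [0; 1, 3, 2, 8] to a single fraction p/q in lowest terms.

59/76

Using pₖ = aₖpₖ₋₁ + pₖ₋₂ and qₖ = aₖqₖ₋₁ + qₖ₋₂:
  k=0: a=0, p=0, q=1
  k=1: a=1, p=1, q=1
  k=2: a=3, p=3, q=4
  k=3: a=2, p=7, q=9
  k=4: a=8, p=59, q=76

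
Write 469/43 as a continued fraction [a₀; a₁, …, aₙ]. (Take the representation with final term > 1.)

469 = 10*43 + 39
43 = 1*39 + 4
39 = 9*4 + 3
4 = 1*3 + 1
3 = 3*1 + 0  (stop)
So 469/43 = [10; 1, 9, 1, 3].

[10; 1, 9, 1, 3]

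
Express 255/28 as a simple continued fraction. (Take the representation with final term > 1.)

[9; 9, 3]

255 = 9·28 + 3
28 = 9·3 + 1
3 = 3·1 + 0  (stop)
So 255/28 = [9; 9, 3].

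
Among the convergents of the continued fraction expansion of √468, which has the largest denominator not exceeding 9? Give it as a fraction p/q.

173/8

√468 = [21; 1, 1, 1, 2, 1, 1, 1, 42, …] (period length 8).
Convergents:
  p_0/q_0 = 21/1
  p_1/q_1 = 22/1
  p_2/q_2 = 43/2
  p_3/q_3 = 65/3
  p_4/q_4 = 173/8
  p_5/q_5 = 238/11
q_4 = 8 ≤ 9 < 11 = q_5, so the answer is 173/8.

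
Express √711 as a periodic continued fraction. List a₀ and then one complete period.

a₀ = ⌊√711⌋ = 26.
With m₀=0, d₀=1 and mₖ₊₁ = dₖaₖ − mₖ, dₖ₊₁ = (n − mₖ₊₁²)/dₖ, aₖ₊₁ = ⌊(a₀+mₖ₊₁)/dₖ₊₁⌋:
  k=1: m=26, d=35, a=1
  k=2: m=9, d=18, a=1
  k=3: m=9, d=35, a=1
  k=4: m=26, d=1, a=52
d=1 and a=2a₀=52 at k=4, so the next step gives (m, d) = (26, 35) again — its k=1 value — and the period has length 4.

[26; 1, 1, 1, 52]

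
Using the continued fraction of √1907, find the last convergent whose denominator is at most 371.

11485/263

√1907 = [43; 1, 2, 43, 2, 1, 86, …] (period length 6).
Convergents:
  p_0/q_0 = 43/1
  p_1/q_1 = 44/1
  p_2/q_2 = 131/3
  p_3/q_3 = 5677/130
  p_4/q_4 = 11485/263
  p_5/q_5 = 17162/393
q_4 = 263 ≤ 371 < 393 = q_5, so the answer is 11485/263.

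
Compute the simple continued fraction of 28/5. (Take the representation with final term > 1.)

28 = 5·5 + 3
5 = 1·3 + 2
3 = 1·2 + 1
2 = 2·1 + 0  (stop)
So 28/5 = [5; 1, 1, 2].

[5; 1, 1, 2]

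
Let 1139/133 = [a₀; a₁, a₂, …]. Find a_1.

1139 = 8·133 + 75   →  a_0 = 8
133 = 1·75 + 58   →  a_1 = 1

1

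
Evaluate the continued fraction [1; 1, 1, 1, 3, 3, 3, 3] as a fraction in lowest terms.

644/393

Using pₖ = aₖpₖ₋₁ + pₖ₋₂ and qₖ = aₖqₖ₋₁ + qₖ₋₂:
  k=0: a=1, p=1, q=1
  k=1: a=1, p=2, q=1
  k=2: a=1, p=3, q=2
  k=3: a=1, p=5, q=3
  k=4: a=3, p=18, q=11
  k=5: a=3, p=59, q=36
  k=6: a=3, p=195, q=119
  k=7: a=3, p=644, q=393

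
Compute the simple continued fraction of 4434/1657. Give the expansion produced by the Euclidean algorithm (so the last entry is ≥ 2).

[2; 1, 2, 11, 1, 2, 15]

4434 = 2·1657 + 1120
1657 = 1·1120 + 537
1120 = 2·537 + 46
537 = 11·46 + 31
46 = 1·31 + 15
31 = 2·15 + 1
15 = 15·1 + 0  (stop)
So 4434/1657 = [2; 1, 2, 11, 1, 2, 15].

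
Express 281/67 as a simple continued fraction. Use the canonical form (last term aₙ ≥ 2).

[4; 5, 6, 2]

281 = 4·67 + 13
67 = 5·13 + 2
13 = 6·2 + 1
2 = 2·1 + 0  (stop)
So 281/67 = [4; 5, 6, 2].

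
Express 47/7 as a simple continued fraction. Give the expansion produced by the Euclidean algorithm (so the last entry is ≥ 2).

47 = 6*7 + 5
7 = 1*5 + 2
5 = 2*2 + 1
2 = 2*1 + 0  (stop)
So 47/7 = [6; 1, 2, 2].

[6; 1, 2, 2]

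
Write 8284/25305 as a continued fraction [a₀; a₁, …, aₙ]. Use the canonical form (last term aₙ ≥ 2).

[0; 3, 18, 3, 2, 15, 1, 3]

8284 = 0×25305 + 8284
25305 = 3×8284 + 453
8284 = 18×453 + 130
453 = 3×130 + 63
130 = 2×63 + 4
63 = 15×4 + 3
4 = 1×3 + 1
3 = 3×1 + 0  (stop)
So 8284/25305 = [0; 3, 18, 3, 2, 15, 1, 3].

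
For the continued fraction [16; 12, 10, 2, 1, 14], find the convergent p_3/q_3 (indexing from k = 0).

Using pₖ = aₖpₖ₋₁ + pₖ₋₂, qₖ = aₖqₖ₋₁ + qₖ₋₂ (with p₋₁=1, p₋₂=0, q₋₁=0, q₋₂=1):
  k=0: a=16, p=16, q=1
  k=1: a=12, p=193, q=12
  k=2: a=10, p=1946, q=121
  k=3: a=2, p=4085, q=254

4085/254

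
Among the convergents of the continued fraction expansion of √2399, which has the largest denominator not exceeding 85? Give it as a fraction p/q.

2400/49

√2399 = [48; 1, 47, 1, 96, …] (period length 4).
Convergents:
  p_0/q_0 = 48/1
  p_1/q_1 = 49/1
  p_2/q_2 = 2351/48
  p_3/q_3 = 2400/49
  p_4/q_4 = 232751/4752
q_3 = 49 ≤ 85 < 4752 = q_4, so the answer is 2400/49.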